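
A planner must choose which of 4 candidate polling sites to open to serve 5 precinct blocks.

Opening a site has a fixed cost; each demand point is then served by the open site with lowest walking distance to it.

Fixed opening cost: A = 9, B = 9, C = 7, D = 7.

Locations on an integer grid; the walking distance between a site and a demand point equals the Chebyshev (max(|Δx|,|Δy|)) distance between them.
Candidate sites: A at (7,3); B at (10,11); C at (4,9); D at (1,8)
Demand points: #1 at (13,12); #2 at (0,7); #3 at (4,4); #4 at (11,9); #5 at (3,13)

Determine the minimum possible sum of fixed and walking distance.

Open {B, D}: assign each demand point to its cheapest open site.
  #1→B 3, #2→D 1, #3→D 4, #4→B 2, #5→D 5
  walking distance 15, fixed 16 → total 31.
Compare {B, C}: walking distance 18 + fixed 16 = 34.
Compare {C}: walking distance 29 + fixed 7 = 36.
Compare {B, C, D}: walking distance 14 + fixed 23 = 37.
All other subsets cost ≥ 34. Minimum total cost: 31.

31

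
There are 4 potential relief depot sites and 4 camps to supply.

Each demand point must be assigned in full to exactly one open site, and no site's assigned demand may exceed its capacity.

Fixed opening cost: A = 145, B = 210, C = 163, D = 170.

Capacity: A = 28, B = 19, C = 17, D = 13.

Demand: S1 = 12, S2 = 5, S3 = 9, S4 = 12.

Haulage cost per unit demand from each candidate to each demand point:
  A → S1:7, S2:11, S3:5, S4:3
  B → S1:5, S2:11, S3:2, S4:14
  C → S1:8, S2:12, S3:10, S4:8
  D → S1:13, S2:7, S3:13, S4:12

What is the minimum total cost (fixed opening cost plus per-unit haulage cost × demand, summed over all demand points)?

540

Open {A, C}; cheapest assignment that respects the capacities:
  A (cap 28, load 26): S2, S3, S4 — cost 5×11 + 9×5 + 12×3 = 136
  C (cap 17, load 12): S1 — cost 12×8 = 96
  Shipping 232, fixed 308 → total 540.
  Any other capacity-feasible assignment to {A, C} ships for at least 232.
Compare {A, B}: its best feasible assignment gives total 548.
Compare {A, D}: its best feasible assignment gives total 607.
Every other set of open sites that can feasibly serve all demand totals ≥ 548 even under its best assignment. Minimum: 540.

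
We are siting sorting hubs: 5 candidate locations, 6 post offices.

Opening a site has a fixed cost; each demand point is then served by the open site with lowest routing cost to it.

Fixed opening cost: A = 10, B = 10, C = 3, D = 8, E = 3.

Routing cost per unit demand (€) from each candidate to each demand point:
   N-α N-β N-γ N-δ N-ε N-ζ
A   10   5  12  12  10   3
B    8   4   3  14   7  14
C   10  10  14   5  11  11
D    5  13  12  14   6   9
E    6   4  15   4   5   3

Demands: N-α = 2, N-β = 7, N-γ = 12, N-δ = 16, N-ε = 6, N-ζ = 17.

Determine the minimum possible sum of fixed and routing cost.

234

Open {B, E}: assign each demand point to its cheapest open site.
  N-α→E 2×6=12, N-β→B 7×4=28, N-γ→B 12×3=36, N-δ→E 16×4=64, N-ε→E 6×5=30, N-ζ→E 17×3=51
  routing cost 221, fixed 13 → total 234.
Compare {B, C, E}: routing cost 221 + fixed 16 = 237.
Compare {B, D, E}: routing cost 219 + fixed 21 = 240.
Compare {B, C, D, E}: routing cost 219 + fixed 24 = 243.
All other subsets cost ≥ 237. Minimum total cost: 234.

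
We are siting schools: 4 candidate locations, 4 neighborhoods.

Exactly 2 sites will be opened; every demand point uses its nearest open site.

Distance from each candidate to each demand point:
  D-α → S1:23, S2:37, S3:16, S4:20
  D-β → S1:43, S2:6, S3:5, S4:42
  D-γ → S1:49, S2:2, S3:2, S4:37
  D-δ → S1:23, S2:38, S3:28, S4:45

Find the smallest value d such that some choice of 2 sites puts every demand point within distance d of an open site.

23

Open {D-α, D-β}.
  Farthest demand point is S1 at distance 23 (to D-α); all others are ≤ 23.
With {D-α, D-γ} the worst case is 23.
With {D-α, D-δ} the worst case is 37.
No size-2 selection achieves below 23.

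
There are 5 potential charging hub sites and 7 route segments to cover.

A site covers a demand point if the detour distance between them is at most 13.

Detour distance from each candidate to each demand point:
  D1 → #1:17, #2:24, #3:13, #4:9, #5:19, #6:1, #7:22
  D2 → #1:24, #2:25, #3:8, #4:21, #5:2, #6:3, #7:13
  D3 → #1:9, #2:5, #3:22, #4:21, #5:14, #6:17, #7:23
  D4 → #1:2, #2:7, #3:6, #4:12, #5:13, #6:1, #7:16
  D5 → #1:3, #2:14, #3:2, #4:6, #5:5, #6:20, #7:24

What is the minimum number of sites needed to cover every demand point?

2

Coverage sets (demand points within 13 of each site):
  D1: {#3, #4, #6}
  D2: {#3, #5, #6, #7}
  D3: {#1, #2}
  D4: {#1, #2, #3, #4, #5, #6}
  D5: {#1, #3, #4, #5}
No single site covers all 7 demand points.
But {D2, D4} covers everything, so the minimum is 2.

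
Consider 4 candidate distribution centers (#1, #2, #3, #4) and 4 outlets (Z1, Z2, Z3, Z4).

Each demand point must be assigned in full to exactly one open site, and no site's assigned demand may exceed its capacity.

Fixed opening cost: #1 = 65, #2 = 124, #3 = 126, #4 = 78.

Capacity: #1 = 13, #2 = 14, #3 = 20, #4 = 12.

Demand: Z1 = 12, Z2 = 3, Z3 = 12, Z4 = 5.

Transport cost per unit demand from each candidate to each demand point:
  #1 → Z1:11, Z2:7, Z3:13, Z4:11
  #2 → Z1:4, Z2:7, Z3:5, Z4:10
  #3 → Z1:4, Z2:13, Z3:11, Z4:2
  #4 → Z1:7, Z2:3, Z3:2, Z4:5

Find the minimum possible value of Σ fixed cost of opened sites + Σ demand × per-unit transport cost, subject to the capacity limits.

325

Open {#3, #4}; cheapest assignment that respects the capacities:
  #3 (cap 20, load 20): Z1, Z2, Z4 — cost 12×4 + 3×13 + 5×2 = 97
  #4 (cap 12, load 12): Z3 — cost 12×2 = 24
  Shipping 121, fixed 204 → total 325.
  Any other capacity-feasible assignment to {#3, #4} ships for at least 121.
Compare {#1, #3, #4}: its best feasible assignment gives total 372.
Compare {#2, #3}: its best feasible assignment gives total 407.
Every other set of open sites that can feasibly serve all demand totals ≥ 372 even under its best assignment. Minimum: 325.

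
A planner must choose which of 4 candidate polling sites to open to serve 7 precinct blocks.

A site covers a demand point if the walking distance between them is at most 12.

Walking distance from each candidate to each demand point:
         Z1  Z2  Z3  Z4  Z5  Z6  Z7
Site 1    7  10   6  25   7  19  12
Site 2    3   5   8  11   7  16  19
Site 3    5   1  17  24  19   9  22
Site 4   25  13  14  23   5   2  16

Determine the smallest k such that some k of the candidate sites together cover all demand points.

Coverage sets (demand points within 12 of each site):
  Site 1: {Z1, Z2, Z3, Z5, Z7}
  Site 2: {Z1, Z2, Z3, Z4, Z5}
  Site 3: {Z1, Z2, Z6}
  Site 4: {Z5, Z6}
No 2 sites suffice: every size-2 union leaves at least one demand point uncovered.
But {Site 1, Site 2, Site 3} covers everything, so the minimum is 3.

3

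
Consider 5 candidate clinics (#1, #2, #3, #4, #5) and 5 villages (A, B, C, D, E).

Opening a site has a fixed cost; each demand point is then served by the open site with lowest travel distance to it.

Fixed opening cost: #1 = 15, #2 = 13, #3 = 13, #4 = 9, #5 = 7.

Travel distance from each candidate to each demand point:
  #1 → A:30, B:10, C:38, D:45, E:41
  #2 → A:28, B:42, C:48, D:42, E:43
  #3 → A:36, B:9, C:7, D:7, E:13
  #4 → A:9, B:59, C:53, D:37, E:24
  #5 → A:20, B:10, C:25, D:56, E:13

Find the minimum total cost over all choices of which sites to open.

Open {#3, #4}: assign each demand point to its cheapest open site.
  A→#4 9, B→#3 9, C→#3 7, D→#3 7, E→#3 13
  travel distance 45, fixed 22 → total 67.
Compare {#3, #4, #5}: travel distance 45 + fixed 29 = 74.
Compare {#3, #5}: travel distance 56 + fixed 20 = 76.
Compare {#2, #3, #4}: travel distance 45 + fixed 35 = 80.
All other subsets cost ≥ 74. Minimum total cost: 67.

67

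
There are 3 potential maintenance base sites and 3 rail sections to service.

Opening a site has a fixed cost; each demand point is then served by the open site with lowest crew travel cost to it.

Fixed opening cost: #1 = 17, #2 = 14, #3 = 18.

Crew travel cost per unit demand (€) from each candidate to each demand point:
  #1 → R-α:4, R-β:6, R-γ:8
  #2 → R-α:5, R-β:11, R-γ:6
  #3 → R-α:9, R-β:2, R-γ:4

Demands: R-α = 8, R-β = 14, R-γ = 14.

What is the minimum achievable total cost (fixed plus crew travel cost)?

151

Open {#1, #3}: assign each demand point to its cheapest open site.
  R-α→#1 8×4=32, R-β→#3 14×2=28, R-γ→#3 14×4=56
  crew travel cost 116, fixed 35 → total 151.
Compare {#2, #3}: crew travel cost 124 + fixed 32 = 156.
Compare {#1, #2, #3}: crew travel cost 116 + fixed 49 = 165.
Compare {#3}: crew travel cost 156 + fixed 18 = 174.
All other subsets cost ≥ 156. Minimum total cost: 151.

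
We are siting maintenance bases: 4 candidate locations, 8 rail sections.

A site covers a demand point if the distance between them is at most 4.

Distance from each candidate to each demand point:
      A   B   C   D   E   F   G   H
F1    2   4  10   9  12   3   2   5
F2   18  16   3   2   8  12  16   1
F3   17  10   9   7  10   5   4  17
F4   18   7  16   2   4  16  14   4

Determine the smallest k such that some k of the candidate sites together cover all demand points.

Coverage sets (demand points within 4 of each site):
  F1: {A, B, F, G}
  F2: {C, D, H}
  F3: {G}
  F4: {D, E, H}
No 2 sites suffice: every size-2 union leaves at least one demand point uncovered.
But {F1, F2, F4} covers everything, so the minimum is 3.

3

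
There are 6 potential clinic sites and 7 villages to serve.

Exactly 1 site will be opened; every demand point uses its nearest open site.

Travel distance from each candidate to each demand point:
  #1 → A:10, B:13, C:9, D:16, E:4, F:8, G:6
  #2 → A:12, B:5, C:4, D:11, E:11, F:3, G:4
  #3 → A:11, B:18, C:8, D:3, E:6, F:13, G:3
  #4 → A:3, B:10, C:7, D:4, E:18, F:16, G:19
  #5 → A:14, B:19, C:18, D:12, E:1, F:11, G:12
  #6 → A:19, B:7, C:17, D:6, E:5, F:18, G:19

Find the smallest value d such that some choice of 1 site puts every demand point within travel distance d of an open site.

12

Open {#2}.
  Farthest demand point is A at travel distance 12 (to #2); all others are ≤ 12.
With {#1} the worst case is 16.
With {#3} the worst case is 18.
No size-1 selection achieves below 12.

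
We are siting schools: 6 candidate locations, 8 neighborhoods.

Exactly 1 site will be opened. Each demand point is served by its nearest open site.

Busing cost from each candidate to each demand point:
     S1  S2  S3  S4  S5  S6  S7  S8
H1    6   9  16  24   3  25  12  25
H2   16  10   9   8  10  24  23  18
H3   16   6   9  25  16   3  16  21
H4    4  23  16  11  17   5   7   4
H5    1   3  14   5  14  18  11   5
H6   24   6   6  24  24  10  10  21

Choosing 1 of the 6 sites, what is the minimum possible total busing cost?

Open {H5}.
  S1→H5 1, S2→H5 3, S3→H5 14, S4→H5 5, S5→H5 14, S6→H5 18, S7→H5 11, S8→H5 5  ⇒ total 71.
Compare {H4}: total 87.
Compare {H3}: total 112.
No size-1 selection does better; minimum is 71.

71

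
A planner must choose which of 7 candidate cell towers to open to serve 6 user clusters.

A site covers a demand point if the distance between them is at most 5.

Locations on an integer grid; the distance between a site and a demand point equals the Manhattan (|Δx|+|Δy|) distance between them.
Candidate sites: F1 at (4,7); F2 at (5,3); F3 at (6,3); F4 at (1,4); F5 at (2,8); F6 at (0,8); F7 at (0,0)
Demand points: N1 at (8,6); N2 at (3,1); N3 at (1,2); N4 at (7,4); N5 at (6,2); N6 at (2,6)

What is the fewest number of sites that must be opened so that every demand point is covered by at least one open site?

Coverage sets (demand points within 5 of each site):
  F1: {N1, N6}
  F2: {N2, N3, N4, N5}
  F3: {N1, N2, N4, N5}
  F4: {N2, N3, N6}
  F5: {N6}
  F6: {N6}
  F7: {N2, N3}
No single site covers all 6 demand points.
But {F1, F2} covers everything, so the minimum is 2.

2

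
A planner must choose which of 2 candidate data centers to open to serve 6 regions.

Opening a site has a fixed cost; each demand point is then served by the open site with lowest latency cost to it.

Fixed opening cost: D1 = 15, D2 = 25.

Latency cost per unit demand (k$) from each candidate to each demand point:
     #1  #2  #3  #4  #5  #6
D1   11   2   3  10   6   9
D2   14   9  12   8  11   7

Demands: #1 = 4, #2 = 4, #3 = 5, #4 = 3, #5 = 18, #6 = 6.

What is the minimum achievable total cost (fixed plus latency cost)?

274

Open {D1}: assign each demand point to its cheapest open site.
  #1→D1 4×11=44, #2→D1 4×2=8, #3→D1 5×3=15, #4→D1 3×10=30, #5→D1 18×6=108, #6→D1 6×9=54
  latency cost 259, fixed 15 → total 274.
Compare {D1, D2}: latency cost 241 + fixed 40 = 281.
Compare {D2}: latency cost 416 + fixed 25 = 441.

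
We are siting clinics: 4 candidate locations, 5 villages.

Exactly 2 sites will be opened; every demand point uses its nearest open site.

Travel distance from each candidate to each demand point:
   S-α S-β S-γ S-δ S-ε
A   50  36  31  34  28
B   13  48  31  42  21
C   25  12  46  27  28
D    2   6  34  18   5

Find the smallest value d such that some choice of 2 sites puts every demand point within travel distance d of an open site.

Open {A, C}.
  Farthest demand point is S-γ at travel distance 31 (to A); all others are ≤ 31.
With {A, D} the worst case is 31.
With {B, C} the worst case is 31.
No size-2 selection achieves below 31.

31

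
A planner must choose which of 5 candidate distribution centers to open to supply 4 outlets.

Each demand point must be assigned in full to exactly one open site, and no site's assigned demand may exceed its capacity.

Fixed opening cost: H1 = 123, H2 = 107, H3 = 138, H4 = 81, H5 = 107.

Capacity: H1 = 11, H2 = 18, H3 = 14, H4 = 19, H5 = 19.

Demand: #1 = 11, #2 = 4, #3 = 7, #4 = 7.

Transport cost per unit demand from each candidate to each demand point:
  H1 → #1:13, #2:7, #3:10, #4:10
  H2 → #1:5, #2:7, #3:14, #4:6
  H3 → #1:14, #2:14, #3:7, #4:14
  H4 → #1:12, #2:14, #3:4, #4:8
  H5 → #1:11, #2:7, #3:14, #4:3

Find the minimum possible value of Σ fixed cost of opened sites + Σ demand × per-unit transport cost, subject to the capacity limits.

355

Open {H2, H4}; cheapest assignment that respects the capacities:
  H2 (cap 18, load 15): #1, #2 — cost 11×5 + 4×7 = 83
  H4 (cap 19, load 14): #3, #4 — cost 7×4 + 7×8 = 84
  Shipping 167, fixed 188 → total 355.
  Any other capacity-feasible assignment to {H2, H4} ships for at least 167.
Compare {H4, H5}: its best feasible assignment gives total 397.
Compare {H2, H5}: its best feasible assignment gives total 416.
Every other set of open sites that can feasibly serve all demand totals ≥ 397 even under its best assignment. Minimum: 355.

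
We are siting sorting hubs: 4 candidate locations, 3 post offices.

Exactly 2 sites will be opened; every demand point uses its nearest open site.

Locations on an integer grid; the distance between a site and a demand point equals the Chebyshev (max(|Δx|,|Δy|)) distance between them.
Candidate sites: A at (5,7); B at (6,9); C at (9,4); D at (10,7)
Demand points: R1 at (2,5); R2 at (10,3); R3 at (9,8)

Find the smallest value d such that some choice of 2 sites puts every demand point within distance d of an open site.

Open {A, C}.
  Farthest demand point is R3 at distance 4 (to A); all others are ≤ 4.
With {A, D} the worst case is 4.
With {B, C} the worst case is 4.
No size-2 selection achieves below 4.

4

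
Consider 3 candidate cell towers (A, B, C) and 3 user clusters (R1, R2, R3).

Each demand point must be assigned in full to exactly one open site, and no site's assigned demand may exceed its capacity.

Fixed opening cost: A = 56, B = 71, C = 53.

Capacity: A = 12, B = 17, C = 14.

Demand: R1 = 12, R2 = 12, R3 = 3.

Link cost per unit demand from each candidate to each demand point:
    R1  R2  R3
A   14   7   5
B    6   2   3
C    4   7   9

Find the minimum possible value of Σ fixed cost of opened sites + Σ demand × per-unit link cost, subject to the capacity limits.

Open {B, C}; cheapest assignment that respects the capacities:
  B (cap 17, load 15): R2, R3 — cost 12×2 + 3×3 = 33
  C (cap 14, load 12): R1 — cost 12×4 = 48
  Shipping 81, fixed 124 → total 205.
  Any other capacity-feasible assignment to {B, C} ships for at least 81.
Compare {A, B, C}: its best feasible assignment gives total 261.
Compare {A, B}: its best feasible assignment gives total 292.
Every other set of open sites that can feasibly serve all demand totals ≥ 261 even under its best assignment. Minimum: 205.

205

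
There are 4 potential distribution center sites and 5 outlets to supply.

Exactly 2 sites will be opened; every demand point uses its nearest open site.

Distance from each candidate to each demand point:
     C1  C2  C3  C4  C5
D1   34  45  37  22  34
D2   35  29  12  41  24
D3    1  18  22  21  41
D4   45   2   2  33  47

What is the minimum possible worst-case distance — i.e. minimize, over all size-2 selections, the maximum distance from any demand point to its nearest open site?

Open {D2, D3}.
  Farthest demand point is C5 at distance 24 (to D2); all others are ≤ 24.
With {D1, D2} the worst case is 34.
With {D1, D3} the worst case is 34.
No size-2 selection achieves below 24.

24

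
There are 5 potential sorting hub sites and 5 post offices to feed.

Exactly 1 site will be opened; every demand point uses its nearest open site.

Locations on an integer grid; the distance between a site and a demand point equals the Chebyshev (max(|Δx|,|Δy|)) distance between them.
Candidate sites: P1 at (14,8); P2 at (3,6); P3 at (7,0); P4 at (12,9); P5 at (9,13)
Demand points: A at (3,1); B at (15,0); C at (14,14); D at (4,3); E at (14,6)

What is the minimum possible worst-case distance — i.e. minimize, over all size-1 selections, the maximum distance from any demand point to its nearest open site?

Open {P4}.
  Farthest demand point is A at distance 9 (to P4); all others are ≤ 9.
With {P1} the worst case is 11.
With {P2} the worst case is 12.
No size-1 selection achieves below 9.

9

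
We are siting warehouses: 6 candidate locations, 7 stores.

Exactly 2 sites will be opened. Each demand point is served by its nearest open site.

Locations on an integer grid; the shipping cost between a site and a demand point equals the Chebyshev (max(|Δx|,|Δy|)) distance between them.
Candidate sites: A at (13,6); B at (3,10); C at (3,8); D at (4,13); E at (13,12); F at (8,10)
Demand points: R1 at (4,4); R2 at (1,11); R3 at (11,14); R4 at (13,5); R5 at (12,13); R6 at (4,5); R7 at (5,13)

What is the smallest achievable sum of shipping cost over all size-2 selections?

25

Open {C, E}.
  R1→C 4, R2→C 3, R3→E 2, R4→E 7, R5→E 1, R6→C 3, R7→C 5  ⇒ total 25.
Compare {B, E}: total 26.
Compare {C, F}: total 26.
No size-2 selection does better; minimum is 25.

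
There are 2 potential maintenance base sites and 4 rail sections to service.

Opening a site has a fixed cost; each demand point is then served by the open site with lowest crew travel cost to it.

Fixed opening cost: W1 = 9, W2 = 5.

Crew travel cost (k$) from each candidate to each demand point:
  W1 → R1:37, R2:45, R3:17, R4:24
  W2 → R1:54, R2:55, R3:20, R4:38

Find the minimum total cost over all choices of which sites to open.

Open {W1}: assign each demand point to its cheapest open site.
  R1→W1 37, R2→W1 45, R3→W1 17, R4→W1 24
  crew travel cost 123, fixed 9 → total 132.
Compare {W1, W2}: crew travel cost 123 + fixed 14 = 137.
Compare {W2}: crew travel cost 167 + fixed 5 = 172.

132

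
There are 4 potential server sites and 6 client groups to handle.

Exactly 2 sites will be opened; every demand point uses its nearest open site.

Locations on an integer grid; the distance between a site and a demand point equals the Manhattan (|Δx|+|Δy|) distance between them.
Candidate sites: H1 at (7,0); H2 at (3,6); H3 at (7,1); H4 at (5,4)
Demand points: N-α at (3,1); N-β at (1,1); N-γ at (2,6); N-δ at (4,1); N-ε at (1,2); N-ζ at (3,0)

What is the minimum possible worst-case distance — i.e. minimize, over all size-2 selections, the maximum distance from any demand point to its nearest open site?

6

Open {H2, H3}.
  Farthest demand point is N-β at distance 6 (to H3); all others are ≤ 6.
With {H3, H4} the worst case is 6.
With {H1, H2} the worst case is 7.
No size-2 selection achieves below 6.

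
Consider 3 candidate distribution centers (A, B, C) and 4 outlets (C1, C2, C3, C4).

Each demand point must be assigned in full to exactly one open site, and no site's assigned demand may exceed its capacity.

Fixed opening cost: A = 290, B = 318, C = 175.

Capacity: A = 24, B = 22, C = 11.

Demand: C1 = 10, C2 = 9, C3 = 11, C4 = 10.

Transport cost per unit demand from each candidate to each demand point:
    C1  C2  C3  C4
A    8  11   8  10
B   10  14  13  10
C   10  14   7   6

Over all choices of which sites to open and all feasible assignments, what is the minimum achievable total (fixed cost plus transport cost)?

Open {A, B}; cheapest assignment that respects the capacities:
  A (cap 24, load 20): C2, C3 — cost 9×11 + 11×8 = 187
  B (cap 22, load 20): C1, C4 — cost 10×10 + 10×10 = 200
  Shipping 387, fixed 608 → total 995.
  Any other capacity-feasible assignment to {A, B} ships for at least 387.
Compare {A, B, C}: its best feasible assignment gives total 1130.
Every other set of open sites that can feasibly serve all demand totals ≥ 1130 even under its best assignment. Minimum: 995.

995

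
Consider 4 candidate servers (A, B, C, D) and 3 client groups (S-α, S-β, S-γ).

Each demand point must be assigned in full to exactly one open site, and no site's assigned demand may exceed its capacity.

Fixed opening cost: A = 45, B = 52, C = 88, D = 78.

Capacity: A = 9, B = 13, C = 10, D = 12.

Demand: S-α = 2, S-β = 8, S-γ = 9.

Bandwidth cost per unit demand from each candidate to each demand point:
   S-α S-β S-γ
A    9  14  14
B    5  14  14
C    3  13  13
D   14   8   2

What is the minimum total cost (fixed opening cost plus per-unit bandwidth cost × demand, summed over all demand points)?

Open {B, D}; cheapest assignment that respects the capacities:
  B (cap 13, load 10): S-α, S-β — cost 2×5 + 8×14 = 122
  D (cap 12, load 9): S-γ — cost 9×2 = 18
  Shipping 140, fixed 130 → total 270.
  Any other capacity-feasible assignment to {B, D} ships for at least 140.
Compare {A, D}: its best feasible assignment gives total 281.
Compare {C, D}: its best feasible assignment gives total 294.
Every other set of open sites that can feasibly serve all demand totals ≥ 281 even under its best assignment. Minimum: 270.

270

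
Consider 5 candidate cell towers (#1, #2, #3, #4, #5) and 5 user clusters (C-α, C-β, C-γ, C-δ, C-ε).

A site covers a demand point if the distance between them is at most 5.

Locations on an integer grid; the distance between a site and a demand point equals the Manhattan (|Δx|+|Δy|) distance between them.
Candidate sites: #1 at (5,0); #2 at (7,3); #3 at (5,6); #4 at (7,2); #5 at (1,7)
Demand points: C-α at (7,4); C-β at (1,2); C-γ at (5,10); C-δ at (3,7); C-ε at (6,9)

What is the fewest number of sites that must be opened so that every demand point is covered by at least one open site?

Coverage sets (demand points within 5 of each site):
  #1: {}
  #2: {C-α}
  #3: {C-α, C-γ, C-δ, C-ε}
  #4: {C-α}
  #5: {C-β, C-δ}
No single site covers all 5 demand points.
But {#3, #5} covers everything, so the minimum is 2.

2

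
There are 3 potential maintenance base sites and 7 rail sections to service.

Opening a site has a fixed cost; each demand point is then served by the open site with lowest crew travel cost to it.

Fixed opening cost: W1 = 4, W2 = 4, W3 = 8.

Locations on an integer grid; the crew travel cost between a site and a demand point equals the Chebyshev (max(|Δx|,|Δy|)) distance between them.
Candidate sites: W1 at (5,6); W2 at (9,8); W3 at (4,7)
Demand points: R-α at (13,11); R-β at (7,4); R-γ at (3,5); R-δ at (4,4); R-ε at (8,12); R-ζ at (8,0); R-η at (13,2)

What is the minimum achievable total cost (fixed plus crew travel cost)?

34

Open {W1, W2}: assign each demand point to its cheapest open site.
  R-α→W2 4, R-β→W1 2, R-γ→W1 2, R-δ→W1 2, R-ε→W2 4, R-ζ→W1 6, R-η→W2 6
  crew travel cost 26, fixed 8 → total 34.
Compare {W1}: crew travel cost 34 + fixed 4 = 38.
Compare {W2}: crew travel cost 37 + fixed 4 = 41.
Compare {W2, W3}: crew travel cost 29 + fixed 12 = 41.
All other subsets cost ≥ 38. Minimum total cost: 34.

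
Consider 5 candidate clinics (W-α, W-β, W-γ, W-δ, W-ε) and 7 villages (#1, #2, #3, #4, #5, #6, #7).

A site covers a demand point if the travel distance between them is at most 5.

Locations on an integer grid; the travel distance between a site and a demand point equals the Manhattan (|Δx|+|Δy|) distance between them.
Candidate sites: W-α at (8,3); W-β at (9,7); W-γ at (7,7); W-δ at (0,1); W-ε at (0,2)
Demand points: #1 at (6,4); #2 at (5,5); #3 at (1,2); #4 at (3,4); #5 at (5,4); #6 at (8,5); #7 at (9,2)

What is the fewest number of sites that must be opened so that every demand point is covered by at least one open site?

2

Coverage sets (demand points within 5 of each site):
  W-α: {#1, #2, #5, #6, #7}
  W-β: {#6, #7}
  W-γ: {#1, #2, #5, #6}
  W-δ: {#3}
  W-ε: {#3, #4}
No single site covers all 7 demand points.
But {W-α, W-ε} covers everything, so the minimum is 2.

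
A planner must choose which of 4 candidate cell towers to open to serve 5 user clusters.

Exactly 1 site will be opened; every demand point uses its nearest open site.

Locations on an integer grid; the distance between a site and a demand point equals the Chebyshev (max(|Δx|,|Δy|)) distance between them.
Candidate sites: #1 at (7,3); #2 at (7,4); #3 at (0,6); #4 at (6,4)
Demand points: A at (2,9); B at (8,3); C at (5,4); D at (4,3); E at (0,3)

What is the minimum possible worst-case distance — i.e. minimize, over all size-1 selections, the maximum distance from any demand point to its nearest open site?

6

Open {#4}.
  Farthest demand point is E at distance 6 (to #4); all others are ≤ 6.
With {#1} the worst case is 7.
With {#2} the worst case is 7.
No size-1 selection achieves below 6.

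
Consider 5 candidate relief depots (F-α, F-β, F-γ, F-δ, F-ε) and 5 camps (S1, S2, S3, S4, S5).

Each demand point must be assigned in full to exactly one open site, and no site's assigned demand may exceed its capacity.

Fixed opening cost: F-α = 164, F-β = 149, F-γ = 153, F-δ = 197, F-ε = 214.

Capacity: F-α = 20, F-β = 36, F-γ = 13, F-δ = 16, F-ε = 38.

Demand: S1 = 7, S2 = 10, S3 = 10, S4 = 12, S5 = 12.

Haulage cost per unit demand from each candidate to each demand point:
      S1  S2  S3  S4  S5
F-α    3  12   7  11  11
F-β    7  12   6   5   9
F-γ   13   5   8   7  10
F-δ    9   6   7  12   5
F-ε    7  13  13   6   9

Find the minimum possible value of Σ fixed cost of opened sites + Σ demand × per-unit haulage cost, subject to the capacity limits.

682

Open {F-α, F-β}; cheapest assignment that respects the capacities:
  F-α (cap 20, load 17): S1, S2 — cost 7×3 + 10×12 = 141
  F-β (cap 36, load 34): S3, S4, S5 — cost 10×6 + 12×5 + 12×9 = 228
  Shipping 369, fixed 313 → total 682.
  Any other capacity-feasible assignment to {F-α, F-β} ships for at least 369.
Compare {F-β, F-ε}: its best feasible assignment gives total 760.
Compare {F-α, F-β, F-γ}: its best feasible assignment gives total 765.
Every other set of open sites that can feasibly serve all demand totals ≥ 760 even under its best assignment. Minimum: 682.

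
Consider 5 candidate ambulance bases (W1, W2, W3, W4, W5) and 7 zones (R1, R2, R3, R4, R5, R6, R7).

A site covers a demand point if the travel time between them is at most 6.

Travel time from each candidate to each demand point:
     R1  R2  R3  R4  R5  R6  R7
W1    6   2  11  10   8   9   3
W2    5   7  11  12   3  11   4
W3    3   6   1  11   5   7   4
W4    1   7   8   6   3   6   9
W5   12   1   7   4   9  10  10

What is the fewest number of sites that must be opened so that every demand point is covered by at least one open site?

2

Coverage sets (demand points within 6 of each site):
  W1: {R1, R2, R7}
  W2: {R1, R5, R7}
  W3: {R1, R2, R3, R5, R7}
  W4: {R1, R4, R5, R6}
  W5: {R2, R4}
No single site covers all 7 demand points.
But {W3, W4} covers everything, so the minimum is 2.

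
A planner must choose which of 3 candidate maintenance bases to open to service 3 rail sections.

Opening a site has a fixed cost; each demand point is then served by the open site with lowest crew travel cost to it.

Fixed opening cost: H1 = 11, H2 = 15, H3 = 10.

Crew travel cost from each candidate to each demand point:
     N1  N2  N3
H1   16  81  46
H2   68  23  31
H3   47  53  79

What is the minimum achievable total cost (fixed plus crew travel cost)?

Open {H1, H2}: assign each demand point to its cheapest open site.
  N1→H1 16, N2→H2 23, N3→H2 31
  crew travel cost 70, fixed 26 → total 96.
Compare {H1, H2, H3}: crew travel cost 70 + fixed 36 = 106.
Compare {H2, H3}: crew travel cost 101 + fixed 25 = 126.
Compare {H1, H3}: crew travel cost 115 + fixed 21 = 136.
All other subsets cost ≥ 106. Minimum total cost: 96.

96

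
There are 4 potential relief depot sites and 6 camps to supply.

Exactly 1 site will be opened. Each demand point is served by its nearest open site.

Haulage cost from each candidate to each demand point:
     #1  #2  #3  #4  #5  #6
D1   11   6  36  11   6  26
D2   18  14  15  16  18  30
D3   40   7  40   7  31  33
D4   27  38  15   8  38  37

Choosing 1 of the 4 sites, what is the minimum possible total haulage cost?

96

Open {D1}.
  #1→D1 11, #2→D1 6, #3→D1 36, #4→D1 11, #5→D1 6, #6→D1 26  ⇒ total 96.
Compare {D2}: total 111.
Compare {D3}: total 158.
No size-1 selection does better; minimum is 96.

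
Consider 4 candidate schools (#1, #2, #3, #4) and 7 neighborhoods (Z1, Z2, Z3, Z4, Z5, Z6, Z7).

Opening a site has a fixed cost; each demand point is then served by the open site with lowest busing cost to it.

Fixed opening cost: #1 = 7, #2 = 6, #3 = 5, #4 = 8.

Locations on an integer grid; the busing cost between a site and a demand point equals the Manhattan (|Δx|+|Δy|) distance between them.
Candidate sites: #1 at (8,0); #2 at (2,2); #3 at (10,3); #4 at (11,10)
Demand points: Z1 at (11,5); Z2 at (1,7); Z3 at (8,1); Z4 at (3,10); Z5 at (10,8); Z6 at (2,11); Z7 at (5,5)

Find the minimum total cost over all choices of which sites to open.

53

Open {#2, #3}: assign each demand point to its cheapest open site.
  Z1→#3 3, Z2→#2 6, Z3→#3 4, Z4→#2 9, Z5→#3 5, Z6→#2 9, Z7→#2 6
  busing cost 42, fixed 11 → total 53.
Compare {#1, #2, #3}: busing cost 39 + fixed 18 = 57.
Compare {#2, #4}: busing cost 44 + fixed 14 = 58.
Compare {#2, #3, #4}: busing cost 39 + fixed 19 = 58.
All other subsets cost ≥ 57. Minimum total cost: 53.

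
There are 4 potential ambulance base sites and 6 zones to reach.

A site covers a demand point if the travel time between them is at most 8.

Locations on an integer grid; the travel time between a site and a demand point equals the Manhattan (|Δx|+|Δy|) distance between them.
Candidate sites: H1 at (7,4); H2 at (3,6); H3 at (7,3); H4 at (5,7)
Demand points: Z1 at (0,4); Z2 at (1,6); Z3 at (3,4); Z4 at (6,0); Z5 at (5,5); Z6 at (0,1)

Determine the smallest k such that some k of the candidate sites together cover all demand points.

Coverage sets (demand points within 8 of each site):
  H1: {Z1, Z2, Z3, Z4, Z5}
  H2: {Z1, Z2, Z3, Z5, Z6}
  H3: {Z1, Z3, Z4, Z5}
  H4: {Z1, Z2, Z3, Z4, Z5}
No single site covers all 6 demand points.
But {H1, H2} covers everything, so the minimum is 2.

2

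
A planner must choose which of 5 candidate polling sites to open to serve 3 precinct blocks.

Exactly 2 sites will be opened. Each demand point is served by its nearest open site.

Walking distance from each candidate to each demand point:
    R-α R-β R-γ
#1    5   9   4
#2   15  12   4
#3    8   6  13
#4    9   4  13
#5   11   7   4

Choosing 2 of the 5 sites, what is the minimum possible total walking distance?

Open {#1, #4}.
  R-α→#1 5, R-β→#4 4, R-γ→#1 4  ⇒ total 13.
Compare {#1, #3}: total 15.
Compare {#1, #5}: total 16.
No size-2 selection does better; minimum is 13.

13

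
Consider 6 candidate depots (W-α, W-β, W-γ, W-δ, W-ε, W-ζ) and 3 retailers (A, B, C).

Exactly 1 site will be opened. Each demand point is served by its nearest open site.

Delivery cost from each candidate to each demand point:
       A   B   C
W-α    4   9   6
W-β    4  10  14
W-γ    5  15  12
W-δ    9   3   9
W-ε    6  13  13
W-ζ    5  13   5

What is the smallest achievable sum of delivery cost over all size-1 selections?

19

Open {W-α}.
  A→W-α 4, B→W-α 9, C→W-α 6  ⇒ total 19.
Compare {W-δ}: total 21.
Compare {W-ζ}: total 23.
No size-1 selection does better; minimum is 19.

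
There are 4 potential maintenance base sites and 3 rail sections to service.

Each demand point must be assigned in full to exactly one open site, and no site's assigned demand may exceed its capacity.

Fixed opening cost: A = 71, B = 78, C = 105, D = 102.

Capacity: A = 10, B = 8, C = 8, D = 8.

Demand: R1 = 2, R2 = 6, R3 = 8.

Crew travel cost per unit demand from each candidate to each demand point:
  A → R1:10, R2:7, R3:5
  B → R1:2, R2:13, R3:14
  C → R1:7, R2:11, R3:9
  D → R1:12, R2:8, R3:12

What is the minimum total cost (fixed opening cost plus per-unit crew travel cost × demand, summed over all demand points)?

Open {A, B}; cheapest assignment that respects the capacities:
  A (cap 10, load 8): R3 — cost 8×5 = 40
  B (cap 8, load 8): R1, R2 — cost 2×2 + 6×13 = 82
  Shipping 122, fixed 149 → total 271.
  Any other capacity-feasible assignment to {A, B} ships for at least 122.
Compare {A, D}: its best feasible assignment gives total 281.
Compare {A, C}: its best feasible assignment gives total 296.
Every other set of open sites that can feasibly serve all demand totals ≥ 281 even under its best assignment. Minimum: 271.

271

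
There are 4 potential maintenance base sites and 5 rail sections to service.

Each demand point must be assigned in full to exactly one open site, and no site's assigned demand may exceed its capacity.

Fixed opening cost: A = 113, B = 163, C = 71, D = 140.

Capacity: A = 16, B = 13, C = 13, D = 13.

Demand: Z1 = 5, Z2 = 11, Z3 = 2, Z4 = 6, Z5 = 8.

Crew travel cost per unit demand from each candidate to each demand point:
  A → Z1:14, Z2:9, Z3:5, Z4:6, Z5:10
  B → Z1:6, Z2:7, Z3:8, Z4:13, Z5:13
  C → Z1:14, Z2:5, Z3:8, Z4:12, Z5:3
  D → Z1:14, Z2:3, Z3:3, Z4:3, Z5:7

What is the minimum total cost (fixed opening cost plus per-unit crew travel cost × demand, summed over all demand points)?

Open {A, C, D}; cheapest assignment that respects the capacities:
  A (cap 16, load 11): Z1, Z4 — cost 5×14 + 6×6 = 106
  C (cap 13, load 8): Z5 — cost 8×3 = 24
  D (cap 13, load 13): Z2, Z3 — cost 11×3 + 2×3 = 39
  Shipping 169, fixed 324 → total 493.
  Any other capacity-feasible assignment to {A, C, D} ships for at least 169.
Compare {B, C, D}: its best feasible assignment gives total 545.
Compare {A, B, C}: its best feasible assignment gives total 558.
Every other set of open sites that can feasibly serve all demand totals ≥ 545 even under its best assignment. Minimum: 493.

493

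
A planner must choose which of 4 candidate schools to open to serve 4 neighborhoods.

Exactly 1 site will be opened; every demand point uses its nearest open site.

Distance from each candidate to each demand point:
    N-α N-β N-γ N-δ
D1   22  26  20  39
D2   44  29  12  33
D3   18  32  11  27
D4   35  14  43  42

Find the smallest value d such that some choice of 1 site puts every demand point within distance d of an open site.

32

Open {D3}.
  Farthest demand point is N-β at distance 32 (to D3); all others are ≤ 32.
With {D1} the worst case is 39.
With {D4} the worst case is 43.
No size-1 selection achieves below 32.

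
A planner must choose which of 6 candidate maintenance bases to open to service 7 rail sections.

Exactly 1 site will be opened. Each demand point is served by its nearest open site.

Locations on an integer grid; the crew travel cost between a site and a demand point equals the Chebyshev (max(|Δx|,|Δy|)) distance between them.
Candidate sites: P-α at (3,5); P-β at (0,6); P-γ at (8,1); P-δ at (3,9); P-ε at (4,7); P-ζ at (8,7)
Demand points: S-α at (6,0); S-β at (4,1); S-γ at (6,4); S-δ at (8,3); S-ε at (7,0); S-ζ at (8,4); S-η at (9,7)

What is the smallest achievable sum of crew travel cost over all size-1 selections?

21

Open {P-γ}.
  S-α→P-γ 2, S-β→P-γ 4, S-γ→P-γ 3, S-δ→P-γ 2, S-ε→P-γ 1, S-ζ→P-γ 3, S-η→P-γ 6  ⇒ total 21.
Compare {P-ζ}: total 31.
Compare {P-α}: total 33.
No size-1 selection does better; minimum is 21.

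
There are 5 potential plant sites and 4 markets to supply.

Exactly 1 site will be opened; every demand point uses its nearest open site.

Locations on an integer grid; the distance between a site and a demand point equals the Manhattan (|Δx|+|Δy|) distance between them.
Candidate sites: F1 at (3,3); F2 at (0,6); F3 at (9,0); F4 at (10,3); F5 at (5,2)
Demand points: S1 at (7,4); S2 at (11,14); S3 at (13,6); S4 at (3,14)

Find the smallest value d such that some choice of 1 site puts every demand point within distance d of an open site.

18

Open {F4}.
  Farthest demand point is S4 at distance 18 (to F4); all others are ≤ 18.
With {F5} the worst case is 18.
With {F1} the worst case is 19.
No size-1 selection achieves below 18.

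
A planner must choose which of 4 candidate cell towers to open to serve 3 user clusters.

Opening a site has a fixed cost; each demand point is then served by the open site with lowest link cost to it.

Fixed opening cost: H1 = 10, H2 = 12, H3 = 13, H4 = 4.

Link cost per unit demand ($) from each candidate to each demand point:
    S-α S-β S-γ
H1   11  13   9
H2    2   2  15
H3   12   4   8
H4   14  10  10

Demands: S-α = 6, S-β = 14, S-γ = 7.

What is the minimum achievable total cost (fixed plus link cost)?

Open {H2, H3}: assign each demand point to its cheapest open site.
  S-α→H2 6×2=12, S-β→H2 14×2=28, S-γ→H3 7×8=56
  link cost 96, fixed 25 → total 121.
Compare {H1, H2}: link cost 103 + fixed 22 = 125.
Compare {H2, H3, H4}: link cost 96 + fixed 29 = 125.
Compare {H2, H4}: link cost 110 + fixed 16 = 126.
All other subsets cost ≥ 125. Minimum total cost: 121.

121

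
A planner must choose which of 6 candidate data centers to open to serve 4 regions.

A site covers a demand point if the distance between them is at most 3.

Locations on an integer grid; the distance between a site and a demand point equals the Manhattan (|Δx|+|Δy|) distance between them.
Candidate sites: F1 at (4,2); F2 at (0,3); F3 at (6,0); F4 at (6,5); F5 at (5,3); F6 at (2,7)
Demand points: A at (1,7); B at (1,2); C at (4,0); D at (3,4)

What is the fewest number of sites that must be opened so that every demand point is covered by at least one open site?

2

Coverage sets (demand points within 3 of each site):
  F1: {B, C, D}
  F2: {B}
  F3: {C}
  F4: {}
  F5: {D}
  F6: {A}
No single site covers all 4 demand points.
But {F1, F6} covers everything, so the minimum is 2.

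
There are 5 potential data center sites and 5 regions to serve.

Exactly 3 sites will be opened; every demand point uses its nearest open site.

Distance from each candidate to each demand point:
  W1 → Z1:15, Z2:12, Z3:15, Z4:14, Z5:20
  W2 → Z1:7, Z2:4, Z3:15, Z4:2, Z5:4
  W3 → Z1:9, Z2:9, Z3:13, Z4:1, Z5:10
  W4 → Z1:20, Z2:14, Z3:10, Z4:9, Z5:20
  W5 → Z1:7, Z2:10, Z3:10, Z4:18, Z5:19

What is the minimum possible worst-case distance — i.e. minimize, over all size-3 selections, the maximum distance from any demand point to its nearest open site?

10

Open {W1, W2, W4}.
  Farthest demand point is Z3 at distance 10 (to W4); all others are ≤ 10.
With {W1, W2, W5} the worst case is 10.
With {W1, W3, W4} the worst case is 10.
No size-3 selection achieves below 10.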